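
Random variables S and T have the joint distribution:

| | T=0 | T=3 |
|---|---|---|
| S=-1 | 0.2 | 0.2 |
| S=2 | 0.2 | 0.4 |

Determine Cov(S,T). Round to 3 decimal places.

E[S] = 0.8,  E[T] = 1.8
E[ST] = 1.8
Cov(S,T) = E[ST] − E[S]E[T] = 1.8 − (0.8)(1.8) = 0.36

0.360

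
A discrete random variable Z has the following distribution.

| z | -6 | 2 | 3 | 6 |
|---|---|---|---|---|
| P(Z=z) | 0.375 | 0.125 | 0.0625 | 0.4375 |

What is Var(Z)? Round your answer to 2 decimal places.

E[Z] = (-6)(0.375) + (2)(0.125) + (3)(0.0625) + (6)(0.4375) = 0.8125
E[Z²] = (-6)²(0.375) + (2)²(0.125) + (3)²(0.0625) + (6)²(0.4375) = 30.3125
Var(Z) = E[Z²] − (E[Z])² = 30.3125 − (0.8125)² = 29.65234375

29.65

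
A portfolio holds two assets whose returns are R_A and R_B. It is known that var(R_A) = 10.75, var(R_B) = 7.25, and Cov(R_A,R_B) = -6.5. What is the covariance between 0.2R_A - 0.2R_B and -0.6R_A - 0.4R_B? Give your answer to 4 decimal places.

Cov(0.2R_A - 0.2R_B, -0.6R_A - 0.4R_B) = (0.2)(-0.6)var(R_A) + (-0.2)(-0.4)var(R_B) + [(0.2)(-0.4) + (-0.2)(-0.6)]Cov(R_A,R_B)
= -0.12·10.75 + 0.08·7.25 + 0.04·-6.5 = -0.97

-0.9700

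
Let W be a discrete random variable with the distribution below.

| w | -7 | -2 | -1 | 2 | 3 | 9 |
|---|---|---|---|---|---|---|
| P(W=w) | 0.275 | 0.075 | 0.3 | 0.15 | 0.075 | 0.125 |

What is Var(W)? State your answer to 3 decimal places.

E[W] = (-7)(0.275) + (-2)(0.075) + (-1)(0.3) + (2)(0.15) + (3)(0.075) + (9)(0.125) = -0.725
E[W²] = (-7)²(0.275) + (-2)²(0.075) + (-1)²(0.3) + (2)²(0.15) + (3)²(0.075) + (9)²(0.125) = 25.475
Var(W) = E[W²] − (E[W])² = 25.475 − (-0.725)² = 24.949375

24.949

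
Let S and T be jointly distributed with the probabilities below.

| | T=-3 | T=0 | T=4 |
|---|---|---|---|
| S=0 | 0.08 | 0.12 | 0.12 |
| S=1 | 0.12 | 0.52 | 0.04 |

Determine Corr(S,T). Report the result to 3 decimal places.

-0.233

E[S] = 0.68,  E[T] = 0.04
E[ST] = -0.2
cov(S,T) = E[ST] − E[S]E[T] = -0.2 − (0.68)(0.04) = -0.2272
Var(S) = 0.2176,  Var(T) = 4.3584
ρ = -0.2272 / √(0.2176·4.3584) ≈ -0.233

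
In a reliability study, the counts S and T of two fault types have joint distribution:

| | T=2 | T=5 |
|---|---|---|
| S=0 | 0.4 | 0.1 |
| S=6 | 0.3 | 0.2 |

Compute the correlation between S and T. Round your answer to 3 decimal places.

0.218

E[S] = 3,  E[T] = 2.9
E[ST] = 9.6
cov(S,T) = E[ST] − E[S]E[T] = 9.6 − (3)(2.9) = 0.9
Var(S) = 9,  Var(T) = 1.89
ρ = 0.9 / √(9·1.89) ≈ 0.218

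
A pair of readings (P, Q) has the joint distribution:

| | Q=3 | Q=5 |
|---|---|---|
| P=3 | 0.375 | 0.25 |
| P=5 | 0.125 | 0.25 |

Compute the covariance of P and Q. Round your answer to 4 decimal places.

E[P] = 3.75,  E[Q] = 4
E[PQ] = 15.25
cov(P,Q) = E[PQ] − E[P]E[Q] = 15.25 − (3.75)(4) = 0.25

0.2500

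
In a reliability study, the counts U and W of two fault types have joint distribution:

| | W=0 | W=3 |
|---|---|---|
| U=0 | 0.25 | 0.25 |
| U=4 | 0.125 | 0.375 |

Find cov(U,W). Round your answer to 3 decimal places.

0.750

E[U] = 2,  E[W] = 1.875
E[UW] = 4.5
cov(U,W) = E[UW] − E[U]E[W] = 4.5 − (2)(1.875) = 0.75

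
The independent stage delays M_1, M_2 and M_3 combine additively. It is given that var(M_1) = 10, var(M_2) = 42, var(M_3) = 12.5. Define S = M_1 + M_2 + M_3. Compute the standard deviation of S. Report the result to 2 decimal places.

8.03

By independence, var(S) = (1)²var(M_1) + (1)²var(M_2) + (1)²var(M_3)
= (1)²·10 + (1)²·42 + (1)²·12.5 = 64.5
sd(S) = √64.5 ≈ 8.03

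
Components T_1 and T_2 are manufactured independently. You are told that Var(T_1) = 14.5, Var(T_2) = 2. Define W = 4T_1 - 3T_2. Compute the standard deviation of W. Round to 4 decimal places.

By independence, Var(W) = (4)²Var(T_1) + (-3)²Var(T_2)
= (4)²·14.5 + (-3)²·2 = 250
sd(W) = √250 ≈ 15.8114

15.8114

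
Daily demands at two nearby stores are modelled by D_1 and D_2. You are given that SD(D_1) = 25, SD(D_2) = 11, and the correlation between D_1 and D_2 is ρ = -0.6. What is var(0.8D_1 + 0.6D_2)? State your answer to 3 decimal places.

var(D_1) = (25)² = 625;  var(D_2) = (11)² = 121
Cov(D_1,D_2) = ρ·SD(D_1)·SD(D_2) = -0.6·25·11 = -165
var(0.8D_1 + 0.6D_2) = (0.8)²·var(D_1) + (0.6)²·var(D_2) + 2·(0.8)·(0.6)·Cov(D_1,D_2)
= 0.64·625 + 0.36·121 + 0.96·-165 = 285.16

285.160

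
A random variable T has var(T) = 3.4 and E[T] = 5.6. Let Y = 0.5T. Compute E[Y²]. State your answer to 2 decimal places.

E[0.5T] = 0.5·5.6 = 2.8
var(0.5T) = (0.5)²·3.4 = 0.85
E[Y²] = var(Y) + (E[Y])² = 0.85 + (2.8)² = 8.69

8.69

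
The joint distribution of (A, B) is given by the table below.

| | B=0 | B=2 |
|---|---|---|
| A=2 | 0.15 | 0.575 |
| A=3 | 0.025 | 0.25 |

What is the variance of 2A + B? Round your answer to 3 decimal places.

E[A] = 2.275,  E[B] = 1.65,  E[AB] = 3.8
Var(A) = 5.375 − (2.275)² = 0.199375;  Var(B) = 3.3 − (1.65)² = 0.5775
cov(A,B) = 3.8 − (2.275)(1.65) = 0.04625
Var(2A + B) = (2)²·0.199375 + (1)²·0.5775 + 2·(2)·(1)·0.04625 = 1.56

1.560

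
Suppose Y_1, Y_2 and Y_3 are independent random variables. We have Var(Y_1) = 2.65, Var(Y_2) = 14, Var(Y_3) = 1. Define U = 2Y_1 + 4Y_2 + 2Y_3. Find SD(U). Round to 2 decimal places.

By independence, Var(U) = (2)²Var(Y_1) + (4)²Var(Y_2) + (2)²Var(Y_3)
= (2)²·2.65 + (4)²·14 + (2)²·1 = 238.6
SD(U) = √238.6 ≈ 15.45

15.45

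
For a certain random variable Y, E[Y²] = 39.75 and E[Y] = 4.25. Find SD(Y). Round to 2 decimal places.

Var(Y) = 39.75 − (4.25)² = 21.6875
SD(Y) = √21.6875 ≈ 4.66

4.66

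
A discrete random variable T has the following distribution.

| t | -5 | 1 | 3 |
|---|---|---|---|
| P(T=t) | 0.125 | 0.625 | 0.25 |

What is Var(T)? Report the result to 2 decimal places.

E[T] = (-5)(0.125) + (1)(0.625) + (3)(0.25) = 0.75
E[T²] = (-5)²(0.125) + (1)²(0.625) + (3)²(0.25) = 6
Var(T) = E[T²] − (E[T])² = 6 − (0.75)² = 5.4375

5.44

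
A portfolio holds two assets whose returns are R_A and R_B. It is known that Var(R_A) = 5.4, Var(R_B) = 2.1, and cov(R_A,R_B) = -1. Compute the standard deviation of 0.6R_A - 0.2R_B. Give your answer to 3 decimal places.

Var(0.6R_A - 0.2R_B) = (0.6)²·Var(R_A) + (-0.2)²·Var(R_B) + 2·(0.6)·(-0.2)·cov(R_A,R_B)
= 0.36·5.4 + 0.04·2.1 + -0.24·-1 = 2.268
sd(0.6R_A - 0.2R_B) = √2.268 ≈ 1.506

1.506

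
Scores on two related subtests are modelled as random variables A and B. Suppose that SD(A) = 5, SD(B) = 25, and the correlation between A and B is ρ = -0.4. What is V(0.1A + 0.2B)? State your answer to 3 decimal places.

23.250

V(A) = (5)² = 25;  V(B) = (25)² = 625
cov(A,B) = ρ·SD(A)·SD(B) = -0.4·5·25 = -50
V(0.1A + 0.2B) = (0.1)²·V(A) + (0.2)²·V(B) + 2·(0.1)·(0.2)·cov(A,B)
= 0.01·25 + 0.04·625 + 0.04·-50 = 23.25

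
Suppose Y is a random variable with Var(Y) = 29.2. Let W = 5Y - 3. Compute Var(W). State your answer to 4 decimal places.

Var(5Y - 3) = (5)²·Var(Y) = 25·29.2 = 730

730.0000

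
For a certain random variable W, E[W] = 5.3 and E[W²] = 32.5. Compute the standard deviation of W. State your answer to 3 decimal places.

2.100

Var(W) = 32.5 − (5.3)² = 4.41
σ(W) = √4.41 ≈ 2.100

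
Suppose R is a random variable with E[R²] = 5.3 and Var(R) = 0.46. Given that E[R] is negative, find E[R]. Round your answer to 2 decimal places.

-2.20

(E[R])² = E[R²] − Var(R) = 5.3 − 0.46 = 4.84
E[R] = −√4.84 = -2.2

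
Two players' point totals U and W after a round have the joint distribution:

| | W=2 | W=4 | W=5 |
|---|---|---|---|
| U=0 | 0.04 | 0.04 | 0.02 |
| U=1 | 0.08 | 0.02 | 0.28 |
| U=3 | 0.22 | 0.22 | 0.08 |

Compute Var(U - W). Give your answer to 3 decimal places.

3.702

E[U] = 1.94,  E[W] = 3.7,  E[UW] = 6.8
Var(U) = 5.06 − (1.94)² = 1.2964;  Var(W) = 15.34 − (3.7)² = 1.65
cov(U,W) = 6.8 − (1.94)(3.7) = -0.378
Var(U - W) = (1)²·1.2964 + (-1)²·1.65 + 2·(1)·(-1)·-0.378 = 3.7024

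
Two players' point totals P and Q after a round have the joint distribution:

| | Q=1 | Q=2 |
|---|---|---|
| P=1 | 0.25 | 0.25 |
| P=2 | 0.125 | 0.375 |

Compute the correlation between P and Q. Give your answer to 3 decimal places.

E[P] = 1.5,  E[Q] = 1.625
E[PQ] = 2.5
Cov(P,Q) = E[PQ] − E[P]E[Q] = 2.5 − (1.5)(1.625) = 0.0625
Var(P) = 0.25,  Var(Q) = 0.234375
ρ = 0.0625 / √(0.25·0.234375) ≈ 0.258

0.258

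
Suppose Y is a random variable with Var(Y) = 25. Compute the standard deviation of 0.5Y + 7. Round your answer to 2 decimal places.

Var(0.5Y + 7) = (0.5)²·25 = 6.25
SD(0.5Y + 7) = √6.25 ≈ 2.50

2.50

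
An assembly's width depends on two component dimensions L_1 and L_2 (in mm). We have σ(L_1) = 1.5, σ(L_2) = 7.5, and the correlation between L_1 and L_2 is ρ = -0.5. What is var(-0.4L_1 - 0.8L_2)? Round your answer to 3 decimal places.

32.760

var(L_1) = (1.5)² = 2.25;  var(L_2) = (7.5)² = 56.25
Cov(L_1,L_2) = ρ·σ(L_1)·σ(L_2) = -0.5·1.5·7.5 = -5.625
var(-0.4L_1 - 0.8L_2) = (-0.4)²·var(L_1) + (-0.8)²·var(L_2) + 2·(-0.4)·(-0.8)·Cov(L_1,L_2)
= 0.16·2.25 + 0.64·56.25 + 0.64·-5.625 = 32.76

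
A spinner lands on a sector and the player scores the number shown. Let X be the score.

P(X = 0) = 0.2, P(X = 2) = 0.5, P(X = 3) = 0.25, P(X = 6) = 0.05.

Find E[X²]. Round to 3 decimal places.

E[X²] = (0)²(0.2) + (2)²(0.5) + (3)²(0.25) + (6)²(0.05) = 6.05

6.050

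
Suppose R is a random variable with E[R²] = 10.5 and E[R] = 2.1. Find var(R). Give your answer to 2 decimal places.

6.09

var(R) = 10.5 − (2.1)² = 6.09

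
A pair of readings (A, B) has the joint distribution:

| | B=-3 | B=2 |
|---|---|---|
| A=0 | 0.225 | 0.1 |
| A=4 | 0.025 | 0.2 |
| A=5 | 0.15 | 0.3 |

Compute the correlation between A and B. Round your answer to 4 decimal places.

E[A] = 3.15,  E[B] = 0
E[AB] = 2.05
Cov(A,B) = E[AB] − E[A]E[B] = 2.05 − (3.15)(0) = 2.05
Var(A) = 4.9275,  Var(B) = 6
ρ = 2.05 / √(4.9275·6) ≈ 0.3770

0.3770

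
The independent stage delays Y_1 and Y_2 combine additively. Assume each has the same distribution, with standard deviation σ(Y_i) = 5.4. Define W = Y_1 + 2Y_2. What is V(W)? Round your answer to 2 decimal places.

145.80

V(Y_i) = (5.4)² = 29.16
By independence, V(W) = (1)²V(Y_1) + (2)²V(Y_2)
= (1)²·29.16 + (2)²·29.16 = 145.8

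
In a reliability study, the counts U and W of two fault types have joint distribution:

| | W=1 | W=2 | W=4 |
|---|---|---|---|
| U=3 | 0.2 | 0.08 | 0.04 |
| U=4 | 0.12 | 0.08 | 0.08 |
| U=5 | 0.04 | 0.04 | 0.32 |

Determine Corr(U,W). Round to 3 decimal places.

0.590

E[U] = 4.08,  E[W] = 2.52
E[UW] = 10.96
Cov(U,W) = E[UW] − E[U]E[W] = 10.96 − (4.08)(2.52) = 0.6784
var(U) = 0.7136,  var(W) = 1.8496
ρ = 0.6784 / √(0.7136·1.8496) ≈ 0.590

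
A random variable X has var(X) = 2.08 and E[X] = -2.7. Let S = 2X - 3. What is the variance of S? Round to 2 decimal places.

8.32

var(2X - 3) = (2)²·var(X) = 4·2.08 = 8.32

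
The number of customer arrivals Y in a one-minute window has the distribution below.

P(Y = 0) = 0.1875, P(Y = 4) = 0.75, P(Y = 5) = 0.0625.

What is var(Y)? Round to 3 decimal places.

E[Y] = (0)(0.1875) + (4)(0.75) + (5)(0.0625) = 3.3125
E[Y²] = (0)²(0.1875) + (4)²(0.75) + (5)²(0.0625) = 13.5625
var(Y) = E[Y²] − (E[Y])² = 13.5625 − (3.3125)² = 2.58984375

2.590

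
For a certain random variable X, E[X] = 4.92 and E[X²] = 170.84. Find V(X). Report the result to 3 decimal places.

V(X) = 170.84 − (4.92)² = 146.6336

146.634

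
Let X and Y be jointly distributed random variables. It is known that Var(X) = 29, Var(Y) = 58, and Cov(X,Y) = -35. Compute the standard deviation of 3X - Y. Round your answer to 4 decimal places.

Var(3X - Y) = (3)²·Var(X) + (-1)²·Var(Y) + 2·(3)·(-1)·Cov(X,Y)
= 9·29 + 1·58 + -6·-35 = 529
SD(3X - Y) = √529 ≈ 23.0000

23.0000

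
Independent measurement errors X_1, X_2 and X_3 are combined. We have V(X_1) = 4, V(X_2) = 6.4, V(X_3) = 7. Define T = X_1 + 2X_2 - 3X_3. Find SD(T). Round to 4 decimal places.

9.6229

By independence, V(T) = (1)²V(X_1) + (2)²V(X_2) + (-3)²V(X_3)
= (1)²·4 + (2)²·6.4 + (-3)²·7 = 92.6
SD(T) = √92.6 ≈ 9.6229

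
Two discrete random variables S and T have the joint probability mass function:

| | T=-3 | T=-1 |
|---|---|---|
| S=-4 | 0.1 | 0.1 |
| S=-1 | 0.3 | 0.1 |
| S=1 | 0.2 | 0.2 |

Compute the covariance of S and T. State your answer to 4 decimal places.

E[S] = -0.8,  E[T] = -2.2
E[ST] = 1.8
cov(S,T) = E[ST] − E[S]E[T] = 1.8 − (-0.8)(-2.2) = 0.04

0.0400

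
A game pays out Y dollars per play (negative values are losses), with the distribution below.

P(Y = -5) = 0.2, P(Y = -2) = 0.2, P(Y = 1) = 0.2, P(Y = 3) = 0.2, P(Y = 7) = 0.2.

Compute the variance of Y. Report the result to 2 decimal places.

16.96

E[Y] = (-5)(0.2) + (-2)(0.2) + (1)(0.2) + (3)(0.2) + (7)(0.2) = 0.8
E[Y²] = (-5)²(0.2) + (-2)²(0.2) + (1)²(0.2) + (3)²(0.2) + (7)²(0.2) = 17.6
Var(Y) = E[Y²] − (E[Y])² = 17.6 − (0.8)² = 16.96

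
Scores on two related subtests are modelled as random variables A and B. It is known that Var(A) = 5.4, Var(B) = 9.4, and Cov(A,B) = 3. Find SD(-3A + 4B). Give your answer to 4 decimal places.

Var(-3A + 4B) = (-3)²·Var(A) + (4)²·Var(B) + 2·(-3)·(4)·Cov(A,B)
= 9·5.4 + 16·9.4 + -24·3 = 127
SD(-3A + 4B) = √127 ≈ 11.2694

11.2694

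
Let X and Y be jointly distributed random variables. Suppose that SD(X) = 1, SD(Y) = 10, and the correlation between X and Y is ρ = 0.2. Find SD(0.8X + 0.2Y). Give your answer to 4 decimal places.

var(X) = (1)² = 1;  var(Y) = (10)² = 100
Cov(X,Y) = ρ·SD(X)·SD(Y) = 0.2·1·10 = 2
var(0.8X + 0.2Y) = (0.8)²·var(X) + (0.2)²·var(Y) + 2·(0.8)·(0.2)·Cov(X,Y)
= 0.64·1 + 0.04·100 + 0.32·2 = 5.28
SD(0.8X + 0.2Y) = √5.28 ≈ 2.2978

2.2978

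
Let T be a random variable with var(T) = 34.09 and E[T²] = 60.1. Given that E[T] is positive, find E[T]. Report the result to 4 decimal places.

(E[T])² = E[T²] − var(T) = 60.1 − 34.09 = 26.01
E[T] = √26.01 = 5.1

5.1000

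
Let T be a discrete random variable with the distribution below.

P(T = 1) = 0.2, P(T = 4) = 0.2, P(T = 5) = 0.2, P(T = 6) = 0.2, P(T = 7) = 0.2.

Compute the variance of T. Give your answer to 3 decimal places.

4.240

E[T] = (1)(0.2) + (4)(0.2) + (5)(0.2) + (6)(0.2) + (7)(0.2) = 4.6
E[T²] = (1)²(0.2) + (4)²(0.2) + (5)²(0.2) + (6)²(0.2) + (7)²(0.2) = 25.4
var(T) = E[T²] − (E[T])² = 25.4 − (4.6)² = 4.24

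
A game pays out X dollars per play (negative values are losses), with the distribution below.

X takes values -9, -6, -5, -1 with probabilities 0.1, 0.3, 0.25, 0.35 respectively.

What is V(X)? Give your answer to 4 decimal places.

7.0100

E[X] = (-9)(0.1) + (-6)(0.3) + (-5)(0.25) + (-1)(0.35) = -4.3
E[X²] = (-9)²(0.1) + (-6)²(0.3) + (-5)²(0.25) + (-1)²(0.35) = 25.5
V(X) = E[X²] − (E[X])² = 25.5 − (-4.3)² = 7.01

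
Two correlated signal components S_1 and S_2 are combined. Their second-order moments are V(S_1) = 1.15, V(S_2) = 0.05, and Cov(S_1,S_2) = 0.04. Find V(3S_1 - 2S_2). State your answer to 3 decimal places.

V(3S_1 - 2S_2) = (3)²·V(S_1) + (-2)²·V(S_2) + 2·(3)·(-2)·Cov(S_1,S_2)
= 9·1.15 + 4·0.05 + -12·0.04 = 10.07

10.070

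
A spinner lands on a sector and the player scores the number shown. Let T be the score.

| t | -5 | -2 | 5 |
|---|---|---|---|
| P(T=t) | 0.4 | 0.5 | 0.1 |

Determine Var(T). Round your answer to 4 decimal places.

E[T] = (-5)(0.4) + (-2)(0.5) + (5)(0.1) = -2.5
E[T²] = (-5)²(0.4) + (-2)²(0.5) + (5)²(0.1) = 14.5
Var(T) = E[T²] − (E[T])² = 14.5 − (-2.5)² = 8.25

8.2500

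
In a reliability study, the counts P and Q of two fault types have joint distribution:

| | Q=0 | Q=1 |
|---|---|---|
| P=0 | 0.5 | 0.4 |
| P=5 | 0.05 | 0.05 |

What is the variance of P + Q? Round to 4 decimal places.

E[P] = 0.5,  E[Q] = 0.45,  E[PQ] = 0.25
Var(P) = 2.5 − (0.5)² = 2.25;  Var(Q) = 0.45 − (0.45)² = 0.2475
Cov(P,Q) = 0.25 − (0.5)(0.45) = 0.025
Var(P + Q) = (1)²·2.25 + (1)²·0.2475 + 2·(1)·(1)·0.025 = 2.5475

2.5475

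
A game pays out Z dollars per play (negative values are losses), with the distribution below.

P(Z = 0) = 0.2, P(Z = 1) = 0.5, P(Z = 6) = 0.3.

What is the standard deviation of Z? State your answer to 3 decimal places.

E[Z] = (0)(0.2) + (1)(0.5) + (6)(0.3) = 2.3
E[Z²] = (0)²(0.2) + (1)²(0.5) + (6)²(0.3) = 11.3
Var(Z) = E[Z²] − (E[Z])² = 11.3 − (2.3)² = 6.01
sd(Z) = √6.01 ≈ 2.452

2.452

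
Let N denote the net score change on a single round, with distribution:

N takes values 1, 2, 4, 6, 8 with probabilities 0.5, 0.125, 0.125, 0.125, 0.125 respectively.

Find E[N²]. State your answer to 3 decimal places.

E[N²] = (1)²(0.5) + (2)²(0.125) + (4)²(0.125) + (6)²(0.125) + (8)²(0.125) = 15.5

15.500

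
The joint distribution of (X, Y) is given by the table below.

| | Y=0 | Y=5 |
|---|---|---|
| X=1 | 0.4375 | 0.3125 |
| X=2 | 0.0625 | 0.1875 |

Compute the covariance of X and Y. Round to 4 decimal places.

0.3125

E[X] = 1.25,  E[Y] = 2.5
E[XY] = 3.4375
Cov(X,Y) = E[XY] − E[X]E[Y] = 3.4375 − (1.25)(2.5) = 0.3125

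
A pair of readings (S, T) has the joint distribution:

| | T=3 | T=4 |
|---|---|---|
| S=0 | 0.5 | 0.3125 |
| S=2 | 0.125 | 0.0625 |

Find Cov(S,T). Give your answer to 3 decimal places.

E[S] = 0.375,  E[T] = 3.375
E[ST] = 1.25
Cov(S,T) = E[ST] − E[S]E[T] = 1.25 − (0.375)(3.375) = -0.015625

-0.016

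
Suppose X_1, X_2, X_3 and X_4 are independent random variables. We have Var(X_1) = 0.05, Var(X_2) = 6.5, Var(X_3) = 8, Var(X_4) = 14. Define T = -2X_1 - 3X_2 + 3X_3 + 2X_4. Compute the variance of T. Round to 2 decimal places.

By independence, Var(T) = (-2)²Var(X_1) + (-3)²Var(X_2) + (3)²Var(X_3) + (2)²Var(X_4)
= (-2)²·0.05 + (-3)²·6.5 + (3)²·8 + (2)²·14 = 186.7

186.70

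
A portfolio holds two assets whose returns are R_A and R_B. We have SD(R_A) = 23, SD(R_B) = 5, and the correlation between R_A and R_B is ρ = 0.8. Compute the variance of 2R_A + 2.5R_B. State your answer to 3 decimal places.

3192.250

Var(R_A) = (23)² = 529;  Var(R_B) = (5)² = 25
Cov(R_A,R_B) = ρ·SD(R_A)·SD(R_B) = 0.8·23·5 = 92
Var(2R_A + 2.5R_B) = (2)²·Var(R_A) + (2.5)²·Var(R_B) + 2·(2)·(2.5)·Cov(R_A,R_B)
= 4·529 + 6.25·25 + 10·92 = 3192.25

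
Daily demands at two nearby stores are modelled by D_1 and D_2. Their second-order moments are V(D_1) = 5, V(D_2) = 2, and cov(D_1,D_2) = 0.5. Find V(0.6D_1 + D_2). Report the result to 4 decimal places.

V(0.6D_1 + D_2) = (0.6)²·V(D_1) + (1)²·V(D_2) + 2·(0.6)·(1)·cov(D_1,D_2)
= 0.36·5 + 1·2 + 1.2·0.5 = 4.4

4.4000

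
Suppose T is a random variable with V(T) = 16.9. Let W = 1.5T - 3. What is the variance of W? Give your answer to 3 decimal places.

38.025

V(1.5T - 3) = (1.5)²·V(T) = 2.25·16.9 = 38.025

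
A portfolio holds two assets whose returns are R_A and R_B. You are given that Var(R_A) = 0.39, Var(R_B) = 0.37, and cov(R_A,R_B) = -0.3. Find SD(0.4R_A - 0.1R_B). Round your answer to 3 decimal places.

Var(0.4R_A - 0.1R_B) = (0.4)²·Var(R_A) + (-0.1)²·Var(R_B) + 2·(0.4)·(-0.1)·cov(R_A,R_B)
= 0.16·0.39 + 0.01·0.37 + -0.08·-0.3 = 0.0901
SD(0.4R_A - 0.1R_B) = √0.0901 ≈ 0.300

0.300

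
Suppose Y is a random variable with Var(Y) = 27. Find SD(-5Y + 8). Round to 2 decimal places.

25.98

Var(-5Y + 8) = (-5)²·27 = 675
SD(-5Y + 8) = √675 ≈ 25.98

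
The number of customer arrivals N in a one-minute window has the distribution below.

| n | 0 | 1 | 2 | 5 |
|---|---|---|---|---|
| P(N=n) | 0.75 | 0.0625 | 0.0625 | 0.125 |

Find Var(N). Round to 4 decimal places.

2.7773

E[N] = (0)(0.75) + (1)(0.0625) + (2)(0.0625) + (5)(0.125) = 0.8125
E[N²] = (0)²(0.75) + (1)²(0.0625) + (2)²(0.0625) + (5)²(0.125) = 3.4375
Var(N) = E[N²] − (E[N])² = 3.4375 − (0.8125)² = 2.77734375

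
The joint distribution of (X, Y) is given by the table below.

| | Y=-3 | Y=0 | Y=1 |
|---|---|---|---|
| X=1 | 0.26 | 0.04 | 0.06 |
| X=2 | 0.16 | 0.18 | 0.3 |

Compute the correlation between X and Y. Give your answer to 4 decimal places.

0.4521

E[X] = 1.64,  E[Y] = -0.9
E[XY] = -1.08
Cov(X,Y) = E[XY] − E[X]E[Y] = -1.08 − (1.64)(-0.9) = 0.396
V(X) = 0.2304,  V(Y) = 3.33
ρ = 0.396 / √(0.2304·3.33) ≈ 0.4521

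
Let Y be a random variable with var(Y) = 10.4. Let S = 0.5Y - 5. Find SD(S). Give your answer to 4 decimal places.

1.6125

var(0.5Y - 5) = (0.5)²·10.4 = 2.6
SD(S) = √2.6 ≈ 1.6125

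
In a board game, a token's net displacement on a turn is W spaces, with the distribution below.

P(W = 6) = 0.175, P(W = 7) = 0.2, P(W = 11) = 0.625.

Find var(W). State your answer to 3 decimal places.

E[W] = (6)(0.175) + (7)(0.2) + (11)(0.625) = 9.325
E[W²] = (6)²(0.175) + (7)²(0.2) + (11)²(0.625) = 91.725
var(W) = E[W²] − (E[W])² = 91.725 − (9.325)² = 4.769375

4.769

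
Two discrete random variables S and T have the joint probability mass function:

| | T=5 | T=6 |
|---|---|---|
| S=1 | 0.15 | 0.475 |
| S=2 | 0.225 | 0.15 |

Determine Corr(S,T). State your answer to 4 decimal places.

E[S] = 1.375,  E[T] = 5.625
E[ST] = 7.65
Cov(S,T) = E[ST] − E[S]E[T] = 7.65 − (1.375)(5.625) = -0.084375
var(S) = 0.234375,  var(T) = 0.234375
ρ = -0.084375 / √(0.234375·0.234375) ≈ -0.3600

-0.3600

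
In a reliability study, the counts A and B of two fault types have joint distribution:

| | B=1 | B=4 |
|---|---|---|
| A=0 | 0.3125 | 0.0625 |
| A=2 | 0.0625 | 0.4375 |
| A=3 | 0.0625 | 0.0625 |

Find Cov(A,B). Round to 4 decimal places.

E[A] = 1.375,  E[B] = 2.6875
E[AB] = 4.5625
Cov(A,B) = E[AB] − E[A]E[B] = 4.5625 − (1.375)(2.6875) = 0.8671875

0.8672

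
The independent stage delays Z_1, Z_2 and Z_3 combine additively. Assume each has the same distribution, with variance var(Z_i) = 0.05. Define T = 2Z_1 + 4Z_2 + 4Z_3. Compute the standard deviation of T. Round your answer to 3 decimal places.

By independence, var(T) = (2)²var(Z_1) + (4)²var(Z_2) + (4)²var(Z_3)
= (2)²·0.05 + (4)²·0.05 + (4)²·0.05 = 1.8
σ(T) = √1.8 ≈ 1.342

1.342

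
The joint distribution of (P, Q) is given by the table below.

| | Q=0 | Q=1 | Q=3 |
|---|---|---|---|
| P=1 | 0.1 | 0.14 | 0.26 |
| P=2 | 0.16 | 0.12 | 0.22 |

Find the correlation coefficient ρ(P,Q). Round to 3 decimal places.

E[P] = 1.5,  E[Q] = 1.7
E[PQ] = 2.48
cov(P,Q) = E[PQ] − E[P]E[Q] = 2.48 − (1.5)(1.7) = -0.07
V(P) = 0.25,  V(Q) = 1.69
ρ = -0.07 / √(0.25·1.69) ≈ -0.108

-0.108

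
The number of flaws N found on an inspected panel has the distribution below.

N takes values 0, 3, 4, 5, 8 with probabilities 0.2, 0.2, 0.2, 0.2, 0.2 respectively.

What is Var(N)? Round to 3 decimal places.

E[N] = (0)(0.2) + (3)(0.2) + (4)(0.2) + (5)(0.2) + (8)(0.2) = 4
E[N²] = (0)²(0.2) + (3)²(0.2) + (4)²(0.2) + (5)²(0.2) + (8)²(0.2) = 22.8
Var(N) = E[N²] − (E[N])² = 22.8 − (4)² = 6.8

6.800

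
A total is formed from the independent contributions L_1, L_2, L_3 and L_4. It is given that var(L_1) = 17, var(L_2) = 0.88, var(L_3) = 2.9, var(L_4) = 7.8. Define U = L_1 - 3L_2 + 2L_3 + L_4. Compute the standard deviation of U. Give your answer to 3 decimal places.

6.657

By independence, var(U) = (1)²var(L_1) + (-3)²var(L_2) + (2)²var(L_3) + (1)²var(L_4)
= (1)²·17 + (-3)²·0.88 + (2)²·2.9 + (1)²·7.8 = 44.32
SD(U) = √44.32 ≈ 6.657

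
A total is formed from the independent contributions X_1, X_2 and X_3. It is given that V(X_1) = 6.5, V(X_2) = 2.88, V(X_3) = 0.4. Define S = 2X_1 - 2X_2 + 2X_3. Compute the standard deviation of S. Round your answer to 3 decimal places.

6.255

By independence, V(S) = (2)²V(X_1) + (-2)²V(X_2) + (2)²V(X_3)
= (2)²·6.5 + (-2)²·2.88 + (2)²·0.4 = 39.12
σ(S) = √39.12 ≈ 6.255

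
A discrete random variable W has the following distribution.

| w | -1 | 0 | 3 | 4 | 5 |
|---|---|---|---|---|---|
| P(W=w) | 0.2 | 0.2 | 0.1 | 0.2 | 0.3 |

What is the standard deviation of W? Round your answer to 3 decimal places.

E[W] = (-1)(0.2) + (0)(0.2) + (3)(0.1) + (4)(0.2) + (5)(0.3) = 2.4
E[W²] = (-1)²(0.2) + (0)²(0.2) + (3)²(0.1) + (4)²(0.2) + (5)²(0.3) = 11.8
var(W) = E[W²] − (E[W])² = 11.8 − (2.4)² = 6.04
SD(W) = √6.04 ≈ 2.458

2.458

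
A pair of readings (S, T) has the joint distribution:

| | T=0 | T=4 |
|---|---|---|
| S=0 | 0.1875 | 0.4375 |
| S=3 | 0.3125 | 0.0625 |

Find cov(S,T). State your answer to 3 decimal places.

E[S] = 1.125,  E[T] = 2
E[ST] = 0.75
cov(S,T) = E[ST] − E[S]E[T] = 0.75 − (1.125)(2) = -1.5

-1.500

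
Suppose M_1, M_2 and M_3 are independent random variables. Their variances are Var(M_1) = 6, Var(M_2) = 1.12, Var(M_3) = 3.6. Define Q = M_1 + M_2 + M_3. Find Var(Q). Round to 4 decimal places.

10.7200

By independence, Var(Q) = (1)²Var(M_1) + (1)²Var(M_2) + (1)²Var(M_3)
= (1)²·6 + (1)²·1.12 + (1)²·3.6 = 10.72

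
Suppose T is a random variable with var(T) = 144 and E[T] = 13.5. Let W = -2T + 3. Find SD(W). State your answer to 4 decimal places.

var(-2T + 3) = (-2)²·144 = 576
SD(W) = √576 ≈ 24.0000

24.0000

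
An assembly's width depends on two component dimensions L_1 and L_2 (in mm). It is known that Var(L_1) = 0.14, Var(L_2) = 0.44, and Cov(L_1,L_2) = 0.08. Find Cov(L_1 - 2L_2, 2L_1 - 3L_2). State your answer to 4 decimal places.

Cov(L_1 - 2L_2, 2L_1 - 3L_2) = (1)(2)Var(L_1) + (-2)(-3)Var(L_2) + [(1)(-3) + (-2)(2)]Cov(L_1,L_2)
= 2·0.14 + 6·0.44 + -7·0.08 = 2.36

2.3600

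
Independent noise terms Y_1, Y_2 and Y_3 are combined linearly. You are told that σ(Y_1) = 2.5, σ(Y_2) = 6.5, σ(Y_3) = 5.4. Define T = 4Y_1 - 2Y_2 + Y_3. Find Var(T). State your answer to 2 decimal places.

Var(Y_1) = 6.25, Var(Y_2) = 42.25, Var(Y_3) = 29.16
By independence, Var(T) = (4)²Var(Y_1) + (-2)²Var(Y_2) + (1)²Var(Y_3)
= (4)²·6.25 + (-2)²·42.25 + (1)²·29.16 = 298.16

298.16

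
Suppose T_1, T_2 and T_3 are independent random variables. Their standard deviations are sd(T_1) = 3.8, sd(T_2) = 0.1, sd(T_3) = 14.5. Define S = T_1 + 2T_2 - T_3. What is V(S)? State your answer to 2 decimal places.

V(T_1) = 14.44, V(T_2) = 0.01, V(T_3) = 210.25
By independence, V(S) = (1)²V(T_1) + (2)²V(T_2) + (-1)²V(T_3)
= (1)²·14.44 + (2)²·0.01 + (-1)²·210.25 = 224.73

224.73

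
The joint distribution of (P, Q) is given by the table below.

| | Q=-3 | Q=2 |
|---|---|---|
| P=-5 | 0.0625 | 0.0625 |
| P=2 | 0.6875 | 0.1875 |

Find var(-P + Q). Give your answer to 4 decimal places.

12.2344

E[P] = 1.125,  E[Q] = -1.75,  E[PQ] = -3.0625
var(P) = 6.625 − (1.125)² = 5.359375;  var(Q) = 7.75 − (-1.75)² = 4.6875
Cov(P,Q) = -3.0625 − (1.125)(-1.75) = -1.09375
var(-P + Q) = (-1)²·5.359375 + (1)²·4.6875 + 2·(-1)·(1)·-1.09375 = 12.234375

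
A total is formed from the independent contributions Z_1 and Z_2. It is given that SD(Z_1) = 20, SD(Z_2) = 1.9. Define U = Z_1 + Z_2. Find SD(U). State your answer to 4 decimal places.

Var(Z_1) = 400, Var(Z_2) = 3.61
By independence, Var(U) = (1)²Var(Z_1) + (1)²Var(Z_2)
= (1)²·400 + (1)²·3.61 = 403.61
SD(U) = √403.61 ≈ 20.0900

20.0900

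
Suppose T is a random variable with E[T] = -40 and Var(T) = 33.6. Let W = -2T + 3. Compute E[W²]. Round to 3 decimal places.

E[-2T + 3] = -2·-40 + 3 = 83
Var(-2T + 3) = (-2)²·33.6 = 134.4
E[W²] = Var(W) + (E[W])² = 134.4 + (83)² = 7023.4

7023.400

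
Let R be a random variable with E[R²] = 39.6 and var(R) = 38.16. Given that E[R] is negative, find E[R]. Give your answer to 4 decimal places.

(E[R])² = E[R²] − var(R) = 39.6 − 38.16 = 1.44
E[R] = −√1.44 = -1.2

-1.2000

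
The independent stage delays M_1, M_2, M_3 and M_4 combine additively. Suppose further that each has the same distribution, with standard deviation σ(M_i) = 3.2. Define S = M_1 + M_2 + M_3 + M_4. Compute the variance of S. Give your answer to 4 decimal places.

Var(M_i) = (3.2)² = 10.24
By independence, Var(S) = (1)²Var(M_1) + (1)²Var(M_2) + (1)²Var(M_3) + (1)²Var(M_4)
= (1)²·10.24 + (1)²·10.24 + (1)²·10.24 + (1)²·10.24 = 40.96

40.9600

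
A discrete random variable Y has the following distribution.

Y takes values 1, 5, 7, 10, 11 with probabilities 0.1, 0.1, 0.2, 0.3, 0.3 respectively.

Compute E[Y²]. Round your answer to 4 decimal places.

78.7000

E[Y²] = (1)²(0.1) + (5)²(0.1) + (7)²(0.2) + (10)²(0.3) + (11)²(0.3) = 78.7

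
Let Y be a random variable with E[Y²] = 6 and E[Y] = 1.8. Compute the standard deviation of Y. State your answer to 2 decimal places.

1.66

Var(Y) = 6 − (1.8)² = 2.76
SD(Y) = √2.76 ≈ 1.66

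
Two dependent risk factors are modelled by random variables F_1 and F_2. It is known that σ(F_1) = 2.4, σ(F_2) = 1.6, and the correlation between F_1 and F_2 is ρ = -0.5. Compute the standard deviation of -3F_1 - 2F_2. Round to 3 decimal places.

V(F_1) = (2.4)² = 5.76;  V(F_2) = (1.6)² = 2.56
cov(F_1,F_2) = ρ·σ(F_1)·σ(F_2) = -0.5·2.4·1.6 = -1.92
V(-3F_1 - 2F_2) = (-3)²·V(F_1) + (-2)²·V(F_2) + 2·(-3)·(-2)·cov(F_1,F_2)
= 9·5.76 + 4·2.56 + 12·-1.92 = 39.04
σ(-3F_1 - 2F_2) = √39.04 ≈ 6.248

6.248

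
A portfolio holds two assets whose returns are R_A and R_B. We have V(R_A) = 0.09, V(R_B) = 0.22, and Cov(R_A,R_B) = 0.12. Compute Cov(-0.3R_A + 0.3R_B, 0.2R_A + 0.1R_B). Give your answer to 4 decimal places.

0.0048

Cov(-0.3R_A + 0.3R_B, 0.2R_A + 0.1R_B) = (-0.3)(0.2)V(R_A) + (0.3)(0.1)V(R_B) + [(-0.3)(0.1) + (0.3)(0.2)]Cov(R_A,R_B)
= -0.06·0.09 + 0.03·0.22 + 0.03·0.12 = 0.0048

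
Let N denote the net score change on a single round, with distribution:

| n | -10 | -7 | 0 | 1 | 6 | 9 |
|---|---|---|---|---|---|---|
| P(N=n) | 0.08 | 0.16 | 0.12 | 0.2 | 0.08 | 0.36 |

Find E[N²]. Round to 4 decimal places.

48.0800

E[N²] = (-10)²(0.08) + (-7)²(0.16) + (0)²(0.12) + (1)²(0.2) + (6)²(0.08) + (9)²(0.36) = 48.08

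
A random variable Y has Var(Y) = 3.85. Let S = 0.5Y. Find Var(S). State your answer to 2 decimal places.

Var(0.5Y) = (0.5)²·Var(Y) = 0.25·3.85 = 0.9625

0.96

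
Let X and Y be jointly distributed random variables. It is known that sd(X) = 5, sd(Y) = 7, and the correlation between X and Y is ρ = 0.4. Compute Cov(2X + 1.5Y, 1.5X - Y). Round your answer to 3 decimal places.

Var(X) = (5)² = 25;  Var(Y) = (7)² = 49
Cov(X,Y) = ρ·sd(X)·sd(Y) = 0.4·5·7 = 14
Cov(2X + 1.5Y, 1.5X - Y) = (2)(1.5)Var(X) + (1.5)(-1)Var(Y) + [(2)(-1) + (1.5)(1.5)]Cov(X,Y)
= 3·25 + -1.5·49 + 0.25·14 = 5

5.000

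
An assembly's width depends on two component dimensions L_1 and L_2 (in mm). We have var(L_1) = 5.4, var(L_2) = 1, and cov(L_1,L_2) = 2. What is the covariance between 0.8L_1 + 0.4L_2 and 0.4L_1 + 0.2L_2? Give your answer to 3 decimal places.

cov(0.8L_1 + 0.4L_2, 0.4L_1 + 0.2L_2) = (0.8)(0.4)var(L_1) + (0.4)(0.2)var(L_2) + [(0.8)(0.2) + (0.4)(0.4)]cov(L_1,L_2)
= 0.32·5.4 + 0.08·1 + 0.32·2 = 2.448

2.448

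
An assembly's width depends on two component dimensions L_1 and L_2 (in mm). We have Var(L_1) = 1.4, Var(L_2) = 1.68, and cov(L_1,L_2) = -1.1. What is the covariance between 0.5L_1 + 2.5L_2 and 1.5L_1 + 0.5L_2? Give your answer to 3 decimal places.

-1.250

cov(0.5L_1 + 2.5L_2, 1.5L_1 + 0.5L_2) = (0.5)(1.5)Var(L_1) + (2.5)(0.5)Var(L_2) + [(0.5)(0.5) + (2.5)(1.5)]cov(L_1,L_2)
= 0.75·1.4 + 1.25·1.68 + 4·-1.1 = -1.25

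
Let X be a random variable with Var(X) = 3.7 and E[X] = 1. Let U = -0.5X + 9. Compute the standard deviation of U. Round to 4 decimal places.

0.9618

Var(-0.5X + 9) = (-0.5)²·3.7 = 0.925
sd(U) = √0.925 ≈ 0.9618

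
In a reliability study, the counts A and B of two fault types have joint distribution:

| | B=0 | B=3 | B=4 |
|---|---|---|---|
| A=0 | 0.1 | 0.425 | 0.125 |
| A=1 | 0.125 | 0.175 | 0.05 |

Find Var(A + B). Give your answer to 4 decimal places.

1.8775

E[A] = 0.35,  E[B] = 2.5,  E[AB] = 0.725
Var(A) = 0.35 − (0.35)² = 0.2275;  Var(B) = 8.2 − (2.5)² = 1.95
cov(A,B) = 0.725 − (0.35)(2.5) = -0.15
Var(A + B) = (1)²·0.2275 + (1)²·1.95 + 2·(1)·(1)·-0.15 = 1.8775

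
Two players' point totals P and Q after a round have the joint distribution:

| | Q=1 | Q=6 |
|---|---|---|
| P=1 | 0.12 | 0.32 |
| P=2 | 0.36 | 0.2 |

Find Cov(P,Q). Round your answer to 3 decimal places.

E[P] = 1.56,  E[Q] = 3.6
E[PQ] = 5.16
Cov(P,Q) = E[PQ] − E[P]E[Q] = 5.16 − (1.56)(3.6) = -0.456

-0.456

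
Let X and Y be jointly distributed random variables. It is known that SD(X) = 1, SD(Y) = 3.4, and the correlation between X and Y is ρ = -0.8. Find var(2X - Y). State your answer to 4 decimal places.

var(X) = (1)² = 1;  var(Y) = (3.4)² = 11.56
Cov(X,Y) = ρ·SD(X)·SD(Y) = -0.8·1·3.4 = -2.72
var(2X - Y) = (2)²·var(X) + (-1)²·var(Y) + 2·(2)·(-1)·Cov(X,Y)
= 4·1 + 1·11.56 + -4·-2.72 = 26.44

26.4400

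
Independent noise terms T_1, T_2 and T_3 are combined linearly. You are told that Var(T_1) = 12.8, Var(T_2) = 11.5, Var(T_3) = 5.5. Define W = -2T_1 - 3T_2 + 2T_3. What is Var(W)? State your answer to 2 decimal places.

176.70

By independence, Var(W) = (-2)²Var(T_1) + (-3)²Var(T_2) + (2)²Var(T_3)
= (-2)²·12.8 + (-3)²·11.5 + (2)²·5.5 = 176.7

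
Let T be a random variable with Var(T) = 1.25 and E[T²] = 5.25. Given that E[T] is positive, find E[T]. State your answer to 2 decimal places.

(E[T])² = E[T²] − Var(T) = 5.25 − 1.25 = 4
E[T] = √4 = 2

2.00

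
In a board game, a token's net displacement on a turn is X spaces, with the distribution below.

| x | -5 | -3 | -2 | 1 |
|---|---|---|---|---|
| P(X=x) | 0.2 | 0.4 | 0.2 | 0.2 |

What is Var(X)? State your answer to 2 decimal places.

E[X] = (-5)(0.2) + (-3)(0.4) + (-2)(0.2) + (1)(0.2) = -2.4
E[X²] = (-5)²(0.2) + (-3)²(0.4) + (-2)²(0.2) + (1)²(0.2) = 9.6
Var(X) = E[X²] − (E[X])² = 9.6 − (-2.4)² = 3.84

3.84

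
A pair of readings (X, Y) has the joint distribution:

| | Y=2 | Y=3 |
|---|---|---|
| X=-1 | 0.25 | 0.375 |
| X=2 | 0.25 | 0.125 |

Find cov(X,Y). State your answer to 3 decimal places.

E[X] = 0.125,  E[Y] = 2.5
E[XY] = 0.125
cov(X,Y) = E[XY] − E[X]E[Y] = 0.125 − (0.125)(2.5) = -0.1875

-0.188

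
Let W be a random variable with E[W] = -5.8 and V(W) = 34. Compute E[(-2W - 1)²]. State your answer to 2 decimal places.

E[-2W - 1] = -2·-5.8 − 1 = 10.6
V(-2W - 1) = (-2)²·34 = 136
E[(-2W - 1)²] = V((-2W - 1)) + (E[(-2W - 1)])² = 136 + (10.6)² = 248.36

248.36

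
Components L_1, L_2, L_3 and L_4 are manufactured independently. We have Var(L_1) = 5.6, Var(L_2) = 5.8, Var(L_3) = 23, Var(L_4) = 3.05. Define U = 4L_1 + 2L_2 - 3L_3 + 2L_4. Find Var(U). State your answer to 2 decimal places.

By independence, Var(U) = (4)²Var(L_1) + (2)²Var(L_2) + (-3)²Var(L_3) + (2)²Var(L_4)
= (4)²·5.6 + (2)²·5.8 + (-3)²·23 + (2)²·3.05 = 332

332.00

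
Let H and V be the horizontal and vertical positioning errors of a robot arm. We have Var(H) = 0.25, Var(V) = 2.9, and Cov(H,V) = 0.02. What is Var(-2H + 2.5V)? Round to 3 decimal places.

Var(-2H + 2.5V) = (-2)²·Var(H) + (2.5)²·Var(V) + 2·(-2)·(2.5)·Cov(H,V)
= 4·0.25 + 6.25·2.9 + -10·0.02 = 18.925

18.925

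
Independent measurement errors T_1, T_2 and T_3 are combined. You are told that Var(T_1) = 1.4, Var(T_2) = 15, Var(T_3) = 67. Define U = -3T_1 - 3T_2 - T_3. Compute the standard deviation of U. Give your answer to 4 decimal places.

By independence, Var(U) = (-3)²Var(T_1) + (-3)²Var(T_2) + (-1)²Var(T_3)
= (-3)²·1.4 + (-3)²·15 + (-1)²·67 = 214.6
SD(U) = √214.6 ≈ 14.6492

14.6492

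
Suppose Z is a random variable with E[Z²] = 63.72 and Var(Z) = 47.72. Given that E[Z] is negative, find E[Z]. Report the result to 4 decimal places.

-4.0000

(E[Z])² = E[Z²] − Var(Z) = 63.72 − 47.72 = 16
E[Z] = −√16 = -4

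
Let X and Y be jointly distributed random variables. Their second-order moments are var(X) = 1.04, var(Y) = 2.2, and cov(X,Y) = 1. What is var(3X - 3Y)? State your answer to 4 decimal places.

11.1600

var(3X - 3Y) = (3)²·var(X) + (-3)²·var(Y) + 2·(3)·(-3)·cov(X,Y)
= 9·1.04 + 9·2.2 + -18·1 = 11.16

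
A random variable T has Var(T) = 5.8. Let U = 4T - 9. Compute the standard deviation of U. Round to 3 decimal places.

9.633

Var(4T - 9) = (4)²·5.8 = 92.8
SD(U) = √92.8 ≈ 9.633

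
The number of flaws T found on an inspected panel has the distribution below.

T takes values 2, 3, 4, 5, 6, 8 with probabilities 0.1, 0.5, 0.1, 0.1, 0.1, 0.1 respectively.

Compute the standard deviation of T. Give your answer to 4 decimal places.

E[T] = (2)(0.1) + (3)(0.5) + (4)(0.1) + (5)(0.1) + (6)(0.1) + (8)(0.1) = 4
E[T²] = (2)²(0.1) + (3)²(0.5) + (4)²(0.1) + (5)²(0.1) + (6)²(0.1) + (8)²(0.1) = 19
var(T) = E[T²] − (E[T])² = 19 − (4)² = 3
sd(T) = √3 ≈ 1.7321

1.7321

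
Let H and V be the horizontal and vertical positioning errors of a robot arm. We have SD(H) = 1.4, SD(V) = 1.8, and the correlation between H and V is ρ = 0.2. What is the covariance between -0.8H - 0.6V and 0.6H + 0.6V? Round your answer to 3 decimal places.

-2.531

var(H) = (1.4)² = 1.96;  var(V) = (1.8)² = 3.24
Cov(H,V) = ρ·SD(H)·SD(V) = 0.2·1.4·1.8 = 0.504
Cov(-0.8H - 0.6V, 0.6H + 0.6V) = (-0.8)(0.6)var(H) + (-0.6)(0.6)var(V) + [(-0.8)(0.6) + (-0.6)(0.6)]Cov(H,V)
= -0.48·1.96 + -0.36·3.24 + -0.84·0.504 = -2.53056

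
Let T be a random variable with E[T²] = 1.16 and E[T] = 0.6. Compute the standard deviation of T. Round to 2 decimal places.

0.89

V(T) = 1.16 − (0.6)² = 0.8
σ(T) = √0.8 ≈ 0.89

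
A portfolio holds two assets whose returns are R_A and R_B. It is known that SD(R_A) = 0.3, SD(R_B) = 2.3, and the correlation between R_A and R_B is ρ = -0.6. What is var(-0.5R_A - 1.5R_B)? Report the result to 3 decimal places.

11.304

var(R_A) = (0.3)² = 0.09;  var(R_B) = (2.3)² = 5.29
Cov(R_A,R_B) = ρ·SD(R_A)·SD(R_B) = -0.6·0.3·2.3 = -0.414
var(-0.5R_A - 1.5R_B) = (-0.5)²·var(R_A) + (-1.5)²·var(R_B) + 2·(-0.5)·(-1.5)·Cov(R_A,R_B)
= 0.25·0.09 + 2.25·5.29 + 1.5·-0.414 = 11.304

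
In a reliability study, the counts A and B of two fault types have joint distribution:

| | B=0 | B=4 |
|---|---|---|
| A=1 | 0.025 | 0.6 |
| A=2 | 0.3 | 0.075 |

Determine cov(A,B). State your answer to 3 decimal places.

-0.713

E[A] = 1.375,  E[B] = 2.7
E[AB] = 3
cov(A,B) = E[AB] − E[A]E[B] = 3 − (1.375)(2.7) = -0.7125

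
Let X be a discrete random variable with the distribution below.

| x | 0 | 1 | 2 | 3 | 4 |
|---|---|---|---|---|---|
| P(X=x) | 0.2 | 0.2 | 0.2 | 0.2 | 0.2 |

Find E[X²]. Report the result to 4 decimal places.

E[X²] = (0)²(0.2) + (1)²(0.2) + (2)²(0.2) + (3)²(0.2) + (4)²(0.2) = 6

6.0000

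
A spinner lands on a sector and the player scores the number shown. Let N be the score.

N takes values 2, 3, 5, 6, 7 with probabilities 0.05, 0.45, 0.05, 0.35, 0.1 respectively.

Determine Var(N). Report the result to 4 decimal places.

2.7500

E[N] = (2)(0.05) + (3)(0.45) + (5)(0.05) + (6)(0.35) + (7)(0.1) = 4.5
E[N²] = (2)²(0.05) + (3)²(0.45) + (5)²(0.05) + (6)²(0.35) + (7)²(0.1) = 23
Var(N) = E[N²] − (E[N])² = 23 − (4.5)² = 2.75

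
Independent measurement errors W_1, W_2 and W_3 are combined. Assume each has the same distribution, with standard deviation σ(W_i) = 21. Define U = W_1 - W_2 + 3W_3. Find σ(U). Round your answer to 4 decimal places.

69.6491

Var(W_i) = (21)² = 441
By independence, Var(U) = (1)²Var(W_1) + (-1)²Var(W_2) + (3)²Var(W_3)
= (1)²·441 + (-1)²·441 + (3)²·441 = 4851
σ(U) = √4851 ≈ 69.6491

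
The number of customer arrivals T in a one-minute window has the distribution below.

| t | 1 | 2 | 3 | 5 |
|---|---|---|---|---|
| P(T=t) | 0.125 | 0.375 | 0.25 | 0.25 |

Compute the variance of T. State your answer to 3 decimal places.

E[T] = (1)(0.125) + (2)(0.375) + (3)(0.25) + (5)(0.25) = 2.875
E[T²] = (1)²(0.125) + (2)²(0.375) + (3)²(0.25) + (5)²(0.25) = 10.125
Var(T) = E[T²] − (E[T])² = 10.125 − (2.875)² = 1.859375

1.859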